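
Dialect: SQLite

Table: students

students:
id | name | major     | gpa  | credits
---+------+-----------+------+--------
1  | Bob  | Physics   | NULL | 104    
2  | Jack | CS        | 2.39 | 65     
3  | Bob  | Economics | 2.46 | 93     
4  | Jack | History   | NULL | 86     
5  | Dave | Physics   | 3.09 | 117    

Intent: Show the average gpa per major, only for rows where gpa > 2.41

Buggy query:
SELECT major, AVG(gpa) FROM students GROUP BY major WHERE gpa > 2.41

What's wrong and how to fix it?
Bug: Row-level WHERE must come before GROUP BY in the clause order

Fix: Move the WHERE clause before GROUP BY

Corrected query:
SELECT major, AVG(gpa) FROM students WHERE gpa > 2.41 GROUP BY major

Result:
major     | AVG(gpa)
----------+---------
Economics | 2.46    
Physics   | 3.09    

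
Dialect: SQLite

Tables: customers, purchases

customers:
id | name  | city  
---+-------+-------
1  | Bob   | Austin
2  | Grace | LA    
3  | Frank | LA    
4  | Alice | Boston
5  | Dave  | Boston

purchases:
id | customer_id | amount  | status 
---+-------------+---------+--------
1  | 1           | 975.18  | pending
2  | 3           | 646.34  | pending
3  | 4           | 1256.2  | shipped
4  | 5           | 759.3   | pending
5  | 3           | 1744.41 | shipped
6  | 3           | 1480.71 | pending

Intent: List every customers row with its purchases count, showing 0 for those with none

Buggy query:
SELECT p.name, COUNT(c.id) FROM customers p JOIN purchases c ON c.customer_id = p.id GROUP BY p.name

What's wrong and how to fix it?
Bug: INNER JOIN drops customers rows that have no matching purchases rows

Fix: Switch to LEFT JOIN to retain unmatched parent rows

Corrected query:
SELECT p.name, COUNT(c.id) FROM customers p LEFT JOIN purchases c ON c.customer_id = p.id GROUP BY p.name

Result:
name  | COUNT(c.id)
------+------------
Alice | 1          
Bob   | 1          
Dave  | 1          
Frank | 3          
Grace | 0          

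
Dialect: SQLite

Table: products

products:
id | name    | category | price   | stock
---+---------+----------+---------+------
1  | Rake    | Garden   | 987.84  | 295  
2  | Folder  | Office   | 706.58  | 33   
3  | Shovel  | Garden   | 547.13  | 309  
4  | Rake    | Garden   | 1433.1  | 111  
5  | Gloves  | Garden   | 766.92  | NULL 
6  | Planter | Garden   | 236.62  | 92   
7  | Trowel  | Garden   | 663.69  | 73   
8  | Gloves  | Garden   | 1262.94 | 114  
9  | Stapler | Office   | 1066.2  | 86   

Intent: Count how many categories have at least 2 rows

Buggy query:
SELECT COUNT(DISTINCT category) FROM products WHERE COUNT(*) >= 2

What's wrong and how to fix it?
Bug: WHERE filters individual rows, not groups, so a group-level COUNT is invalid there

Fix: Group first with HAVING COUNT(*) >= 2, then COUNT the resulting groups

Corrected query:
SELECT COUNT(*) FROM (SELECT category FROM products GROUP BY category HAVING COUNT(*) >= 2)

Result:
COUNT(*)
--------
2       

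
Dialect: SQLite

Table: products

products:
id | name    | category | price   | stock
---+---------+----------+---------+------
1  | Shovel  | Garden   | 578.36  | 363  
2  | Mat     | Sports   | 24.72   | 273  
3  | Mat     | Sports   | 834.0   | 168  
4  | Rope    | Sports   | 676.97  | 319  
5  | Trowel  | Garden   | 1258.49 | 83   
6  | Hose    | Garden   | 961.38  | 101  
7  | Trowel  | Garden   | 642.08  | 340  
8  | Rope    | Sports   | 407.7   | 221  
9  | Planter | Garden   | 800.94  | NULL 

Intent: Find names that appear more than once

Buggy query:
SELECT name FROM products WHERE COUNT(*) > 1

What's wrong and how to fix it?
Bug: COUNT(*) is an aggregate and cannot be used in WHERE

Fix: GROUP BY name, then filter groups with HAVING COUNT(*) > 1

Corrected query:
SELECT name FROM products GROUP BY name HAVING COUNT(*) > 1

Result:
name  
------
Mat   
Rope  
Trowel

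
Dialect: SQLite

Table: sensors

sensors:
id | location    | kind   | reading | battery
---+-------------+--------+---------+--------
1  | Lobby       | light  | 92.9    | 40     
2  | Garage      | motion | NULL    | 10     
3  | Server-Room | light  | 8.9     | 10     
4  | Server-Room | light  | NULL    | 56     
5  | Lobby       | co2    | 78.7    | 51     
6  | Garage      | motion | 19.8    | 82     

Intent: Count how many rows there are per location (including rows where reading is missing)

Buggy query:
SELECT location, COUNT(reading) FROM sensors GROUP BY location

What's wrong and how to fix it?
Bug: COUNT(column) counts non-NULL values only; rows with NULL reading aren't counted

Fix: Use COUNT(*) to count all rows regardless of NULL

Corrected query:
SELECT location, COUNT(*) FROM sensors GROUP BY location

Result:
location    | COUNT(*)
------------+---------
Garage      | 2       
Lobby       | 2       
Server-Room | 2       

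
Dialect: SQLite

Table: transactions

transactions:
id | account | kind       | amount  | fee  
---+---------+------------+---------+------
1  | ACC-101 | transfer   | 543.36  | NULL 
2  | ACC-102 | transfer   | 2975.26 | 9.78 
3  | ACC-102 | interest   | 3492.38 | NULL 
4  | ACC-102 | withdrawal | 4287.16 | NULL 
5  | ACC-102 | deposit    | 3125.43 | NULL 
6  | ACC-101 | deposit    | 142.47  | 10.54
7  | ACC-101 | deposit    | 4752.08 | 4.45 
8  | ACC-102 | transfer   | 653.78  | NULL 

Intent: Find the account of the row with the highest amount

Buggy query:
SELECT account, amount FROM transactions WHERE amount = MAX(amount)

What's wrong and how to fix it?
Bug: WHERE is evaluated per row; an aggregate over the whole table isn't defined there

Fix: Wrap MAX in a scalar subquery so WHERE compares against a single value

Corrected query:
SELECT account, amount FROM transactions WHERE amount = (SELECT MAX(amount) FROM transactions)

Result:
account | amount 
--------+--------
ACC-101 | 4752.08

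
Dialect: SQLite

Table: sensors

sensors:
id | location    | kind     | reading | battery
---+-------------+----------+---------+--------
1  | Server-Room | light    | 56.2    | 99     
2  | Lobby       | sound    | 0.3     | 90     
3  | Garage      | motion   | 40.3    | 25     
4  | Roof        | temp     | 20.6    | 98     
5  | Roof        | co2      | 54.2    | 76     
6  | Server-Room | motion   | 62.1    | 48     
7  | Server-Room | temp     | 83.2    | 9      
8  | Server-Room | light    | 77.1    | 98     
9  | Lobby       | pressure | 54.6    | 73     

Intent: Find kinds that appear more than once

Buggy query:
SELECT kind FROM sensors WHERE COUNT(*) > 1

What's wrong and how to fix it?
Bug: COUNT(*) is an aggregate and cannot be used in WHERE

Fix: GROUP BY kind, then filter groups with HAVING COUNT(*) > 1

Corrected query:
SELECT kind FROM sensors GROUP BY kind HAVING COUNT(*) > 1

Result:
kind  
------
light 
motion
temp  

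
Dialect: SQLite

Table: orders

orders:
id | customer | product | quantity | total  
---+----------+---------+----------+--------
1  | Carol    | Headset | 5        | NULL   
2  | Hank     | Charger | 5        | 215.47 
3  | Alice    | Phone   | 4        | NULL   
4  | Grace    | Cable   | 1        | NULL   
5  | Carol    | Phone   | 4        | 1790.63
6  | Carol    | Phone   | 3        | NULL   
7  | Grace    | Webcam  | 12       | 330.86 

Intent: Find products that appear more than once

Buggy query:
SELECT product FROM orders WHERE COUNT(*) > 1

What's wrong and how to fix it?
Bug: WHERE can't reference COUNT(*); aggregates are computed after WHERE

Fix: GROUP BY product, then filter groups with HAVING COUNT(*) > 1

Corrected query:
SELECT product FROM orders GROUP BY product HAVING COUNT(*) > 1

Result:
product
-------
Phone  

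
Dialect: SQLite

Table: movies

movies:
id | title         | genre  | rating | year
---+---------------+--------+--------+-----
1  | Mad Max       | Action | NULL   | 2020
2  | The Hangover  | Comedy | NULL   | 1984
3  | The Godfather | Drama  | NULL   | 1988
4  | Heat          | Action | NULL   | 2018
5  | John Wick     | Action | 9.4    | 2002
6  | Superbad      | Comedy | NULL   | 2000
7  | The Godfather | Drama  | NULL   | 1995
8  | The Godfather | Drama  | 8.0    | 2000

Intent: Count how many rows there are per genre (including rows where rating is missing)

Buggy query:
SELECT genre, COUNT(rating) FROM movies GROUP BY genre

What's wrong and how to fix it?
Bug: COUNT(rating) skips NULLs, so groups with missing rating are undercounted

Fix: Use COUNT(*) to count all rows regardless of NULL

Corrected query:
SELECT genre, COUNT(*) FROM movies GROUP BY genre

Result:
genre  | COUNT(*)
-------+---------
Action | 3       
Comedy | 2       
Drama  | 3       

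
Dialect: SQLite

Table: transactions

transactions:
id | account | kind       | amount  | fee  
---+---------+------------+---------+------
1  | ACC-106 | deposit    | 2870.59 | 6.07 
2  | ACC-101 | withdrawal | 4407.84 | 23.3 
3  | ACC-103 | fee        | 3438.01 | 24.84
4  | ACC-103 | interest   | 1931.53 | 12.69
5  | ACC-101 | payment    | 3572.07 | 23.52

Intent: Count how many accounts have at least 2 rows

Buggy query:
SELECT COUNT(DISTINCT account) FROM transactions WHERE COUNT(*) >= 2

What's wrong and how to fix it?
Bug: COUNT(*) cannot appear in WHERE; the per-group count doesn't exist yet

Fix: Use a subquery that GROUPs and filters with HAVING, then count its rows

Corrected query:
SELECT COUNT(*) FROM (SELECT account FROM transactions GROUP BY account HAVING COUNT(*) >= 2)

Result:
COUNT(*)
--------
2       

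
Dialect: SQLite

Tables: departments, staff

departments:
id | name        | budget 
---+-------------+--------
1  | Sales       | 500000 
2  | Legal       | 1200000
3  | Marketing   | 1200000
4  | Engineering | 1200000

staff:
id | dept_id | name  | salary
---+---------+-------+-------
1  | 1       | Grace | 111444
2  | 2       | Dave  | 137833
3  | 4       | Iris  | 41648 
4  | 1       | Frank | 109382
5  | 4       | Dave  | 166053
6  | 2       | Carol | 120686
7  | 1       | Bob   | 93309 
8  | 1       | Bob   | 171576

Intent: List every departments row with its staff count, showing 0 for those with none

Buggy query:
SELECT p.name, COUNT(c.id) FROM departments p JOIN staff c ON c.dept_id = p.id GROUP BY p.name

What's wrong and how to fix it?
Bug: INNER JOIN drops departments rows that have no matching staff rows

Fix: Switch to LEFT JOIN to retain unmatched parent rows

Corrected query:
SELECT p.name, COUNT(c.id) FROM departments p LEFT JOIN staff c ON c.dept_id = p.id GROUP BY p.name

Result:
name        | COUNT(c.id)
------------+------------
Engineering | 2          
Legal       | 2          
Marketing   | 0          
Sales       | 4          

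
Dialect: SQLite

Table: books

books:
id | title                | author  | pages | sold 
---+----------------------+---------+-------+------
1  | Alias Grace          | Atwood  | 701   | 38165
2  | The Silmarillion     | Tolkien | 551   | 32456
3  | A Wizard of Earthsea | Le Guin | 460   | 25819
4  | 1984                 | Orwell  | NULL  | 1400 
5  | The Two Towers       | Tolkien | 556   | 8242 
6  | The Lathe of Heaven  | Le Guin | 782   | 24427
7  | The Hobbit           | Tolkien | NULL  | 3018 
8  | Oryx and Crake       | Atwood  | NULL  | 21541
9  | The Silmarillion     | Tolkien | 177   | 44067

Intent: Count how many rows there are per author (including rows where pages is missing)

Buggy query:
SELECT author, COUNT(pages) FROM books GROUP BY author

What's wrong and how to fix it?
Bug: COUNT(column) counts non-NULL values only; rows with NULL pages aren't counted

Fix: Replace COUNT(pages) with COUNT(*)

Corrected query:
SELECT author, COUNT(*) FROM books GROUP BY author

Result:
author  | COUNT(*)
--------+---------
Atwood  | 2       
Le Guin | 2       
Orwell  | 1       
Tolkien | 4       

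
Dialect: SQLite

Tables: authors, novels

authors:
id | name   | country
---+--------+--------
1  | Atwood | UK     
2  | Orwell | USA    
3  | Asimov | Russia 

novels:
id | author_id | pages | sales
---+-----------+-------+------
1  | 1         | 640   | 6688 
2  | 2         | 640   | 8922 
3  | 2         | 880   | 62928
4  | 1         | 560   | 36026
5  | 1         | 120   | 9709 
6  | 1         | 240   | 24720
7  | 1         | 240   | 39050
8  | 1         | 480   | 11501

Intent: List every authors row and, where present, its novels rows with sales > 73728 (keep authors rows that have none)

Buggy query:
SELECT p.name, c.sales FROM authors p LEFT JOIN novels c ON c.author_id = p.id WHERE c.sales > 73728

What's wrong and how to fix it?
Bug: A WHERE condition on the right-hand table after LEFT JOIN drops unmatched parents

Fix: Move the right-table condition into the ON clause so unmatched parents are kept

Corrected query:
SELECT p.name, c.sales FROM authors p LEFT JOIN novels c ON c.author_id = p.id AND c.sales > 73728

Result:
name   | sales
-------+------
Atwood | NULL 
Orwell | NULL 
Asimov | NULL 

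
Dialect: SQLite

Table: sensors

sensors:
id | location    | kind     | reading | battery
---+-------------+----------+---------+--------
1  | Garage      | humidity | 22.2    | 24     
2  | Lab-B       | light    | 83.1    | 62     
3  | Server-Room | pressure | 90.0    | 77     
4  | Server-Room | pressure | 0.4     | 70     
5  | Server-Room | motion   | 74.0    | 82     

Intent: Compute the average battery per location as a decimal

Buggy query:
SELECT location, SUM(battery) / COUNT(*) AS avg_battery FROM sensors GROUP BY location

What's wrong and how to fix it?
Bug: SUM(battery) and COUNT(*) are both integers; the division truncates the fractional part

Fix: Multiply by 1.0 (or CAST to REAL) to force floating-point division

Corrected query:
SELECT location, SUM(battery) * 1.0 / COUNT(*) AS avg_battery FROM sensors GROUP BY location

Result:
location    | avg_battery
------------+------------
Garage      | 24         
Lab-B       | 62         
Server-Room | 76.333333  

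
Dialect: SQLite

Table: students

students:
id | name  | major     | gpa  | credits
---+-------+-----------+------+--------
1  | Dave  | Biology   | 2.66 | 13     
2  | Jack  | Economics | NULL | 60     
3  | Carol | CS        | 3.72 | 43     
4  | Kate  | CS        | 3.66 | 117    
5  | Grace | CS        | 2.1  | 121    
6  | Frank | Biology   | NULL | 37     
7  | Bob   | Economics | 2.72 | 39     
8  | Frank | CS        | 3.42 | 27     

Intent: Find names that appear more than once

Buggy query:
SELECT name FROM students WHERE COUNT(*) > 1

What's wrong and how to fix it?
Bug: WHERE can't reference COUNT(*); aggregates are computed after WHERE

Fix: GROUP BY name, then filter groups with HAVING COUNT(*) > 1

Corrected query:
SELECT name FROM students GROUP BY name HAVING COUNT(*) > 1

Result:
name 
-----
Frank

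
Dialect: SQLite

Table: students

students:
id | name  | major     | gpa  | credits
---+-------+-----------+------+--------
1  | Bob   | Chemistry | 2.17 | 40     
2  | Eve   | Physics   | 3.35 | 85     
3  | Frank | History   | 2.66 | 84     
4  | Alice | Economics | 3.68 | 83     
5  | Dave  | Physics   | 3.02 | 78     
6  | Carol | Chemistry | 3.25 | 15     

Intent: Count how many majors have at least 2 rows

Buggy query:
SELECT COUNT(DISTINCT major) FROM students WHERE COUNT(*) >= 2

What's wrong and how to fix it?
Bug: WHERE filters individual rows, not groups, so a group-level COUNT is invalid there

Fix: Group first with HAVING COUNT(*) >= 2, then COUNT the resulting groups

Corrected query:
SELECT COUNT(*) FROM (SELECT major FROM students GROUP BY major HAVING COUNT(*) >= 2)

Result:
COUNT(*)
--------
2       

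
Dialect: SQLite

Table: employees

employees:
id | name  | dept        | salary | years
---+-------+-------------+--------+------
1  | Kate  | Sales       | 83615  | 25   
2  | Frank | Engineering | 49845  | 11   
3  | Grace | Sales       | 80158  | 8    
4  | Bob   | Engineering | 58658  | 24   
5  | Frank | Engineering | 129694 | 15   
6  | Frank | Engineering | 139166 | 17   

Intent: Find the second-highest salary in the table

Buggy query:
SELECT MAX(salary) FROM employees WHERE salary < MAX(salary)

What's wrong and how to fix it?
Bug: MAX(salary) on the right of the comparison is an aggregate-in-WHERE error

Fix: Compute the overall MAX in a subquery, then take MAX of rows below it

Corrected query:
SELECT MAX(salary) FROM employees WHERE salary < (SELECT MAX(salary) FROM employees)

Result:
MAX(salary)
-----------
129694     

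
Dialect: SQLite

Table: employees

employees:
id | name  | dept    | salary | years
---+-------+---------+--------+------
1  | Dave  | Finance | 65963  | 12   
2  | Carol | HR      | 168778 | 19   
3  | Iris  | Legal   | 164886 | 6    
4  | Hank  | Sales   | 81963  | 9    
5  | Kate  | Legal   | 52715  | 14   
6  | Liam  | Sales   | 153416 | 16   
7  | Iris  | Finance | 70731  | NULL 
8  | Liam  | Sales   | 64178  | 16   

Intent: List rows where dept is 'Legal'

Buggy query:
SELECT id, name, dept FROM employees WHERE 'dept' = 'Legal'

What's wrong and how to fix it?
Bug: 'dept' in single quotes is a string literal, not the column; the comparison is literal-vs-literal and never true

Fix: Reference the column as dept without single quotes

Corrected query:
SELECT id, name, dept FROM employees WHERE dept = 'Legal'

Result:
id | name | dept 
---+------+------
3  | Iris | Legal
5  | Kate | Legal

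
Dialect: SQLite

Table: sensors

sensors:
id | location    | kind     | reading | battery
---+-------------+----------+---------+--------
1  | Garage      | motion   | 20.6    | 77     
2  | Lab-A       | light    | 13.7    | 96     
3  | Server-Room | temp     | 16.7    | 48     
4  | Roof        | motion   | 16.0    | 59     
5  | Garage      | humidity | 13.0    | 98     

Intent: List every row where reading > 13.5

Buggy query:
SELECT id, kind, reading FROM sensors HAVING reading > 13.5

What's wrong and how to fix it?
Bug: HAVING filters the output of aggregation, but this query has no GROUP BY and no aggregate functions, so SQLite rejects it (HAVING clause on a non-aggregate query); the condition here is per row

Fix: Use WHERE for row-level filtering

Corrected query:
SELECT id, kind, reading FROM sensors WHERE reading > 13.5

Result:
id | kind   | reading
---+--------+--------
1  | motion | 20.6   
2  | light  | 13.7   
3  | temp   | 16.7   
4  | motion | 16     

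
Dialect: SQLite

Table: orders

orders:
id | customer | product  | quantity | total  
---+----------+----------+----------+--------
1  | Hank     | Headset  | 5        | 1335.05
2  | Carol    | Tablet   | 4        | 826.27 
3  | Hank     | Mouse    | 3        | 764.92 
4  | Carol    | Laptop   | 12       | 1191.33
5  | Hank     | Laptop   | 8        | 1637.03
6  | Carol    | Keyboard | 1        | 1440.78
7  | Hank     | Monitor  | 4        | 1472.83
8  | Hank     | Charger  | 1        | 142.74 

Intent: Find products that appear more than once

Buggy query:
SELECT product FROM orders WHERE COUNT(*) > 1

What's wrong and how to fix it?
Bug: COUNT(*) is an aggregate and cannot be used in WHERE

Fix: GROUP BY product, then filter groups with HAVING COUNT(*) > 1

Corrected query:
SELECT product FROM orders GROUP BY product HAVING COUNT(*) > 1

Result:
product
-------
Laptop 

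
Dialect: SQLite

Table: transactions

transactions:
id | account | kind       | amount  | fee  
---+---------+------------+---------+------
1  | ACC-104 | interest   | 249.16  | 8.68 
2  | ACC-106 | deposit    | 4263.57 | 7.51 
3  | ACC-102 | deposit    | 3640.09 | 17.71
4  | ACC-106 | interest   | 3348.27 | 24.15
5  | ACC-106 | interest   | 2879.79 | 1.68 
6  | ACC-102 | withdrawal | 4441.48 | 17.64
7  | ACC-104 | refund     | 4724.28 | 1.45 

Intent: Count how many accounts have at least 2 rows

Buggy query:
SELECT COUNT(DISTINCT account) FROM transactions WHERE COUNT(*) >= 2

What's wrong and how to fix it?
Bug: COUNT(*) cannot appear in WHERE; the per-group count doesn't exist yet

Fix: Use a subquery that GROUPs and filters with HAVING, then count its rows

Corrected query:
SELECT COUNT(*) FROM (SELECT account FROM transactions GROUP BY account HAVING COUNT(*) >= 2)

Result:
COUNT(*)
--------
3       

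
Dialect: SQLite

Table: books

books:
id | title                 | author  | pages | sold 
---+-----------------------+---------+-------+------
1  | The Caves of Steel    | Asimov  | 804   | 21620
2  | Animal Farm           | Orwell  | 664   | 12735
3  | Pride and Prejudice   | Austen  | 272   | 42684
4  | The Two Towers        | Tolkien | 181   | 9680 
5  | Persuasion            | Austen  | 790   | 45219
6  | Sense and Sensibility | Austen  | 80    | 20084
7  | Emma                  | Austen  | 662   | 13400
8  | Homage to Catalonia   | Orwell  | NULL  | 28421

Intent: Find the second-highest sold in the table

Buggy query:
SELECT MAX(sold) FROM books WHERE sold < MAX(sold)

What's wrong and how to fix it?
Bug: The inner MAX is an aggregate inside WHERE, which is not allowed

Fix: Compute the overall MAX in a subquery, then take MAX of rows below it

Corrected query:
SELECT MAX(sold) FROM books WHERE sold < (SELECT MAX(sold) FROM books)

Result:
MAX(sold)
---------
42684    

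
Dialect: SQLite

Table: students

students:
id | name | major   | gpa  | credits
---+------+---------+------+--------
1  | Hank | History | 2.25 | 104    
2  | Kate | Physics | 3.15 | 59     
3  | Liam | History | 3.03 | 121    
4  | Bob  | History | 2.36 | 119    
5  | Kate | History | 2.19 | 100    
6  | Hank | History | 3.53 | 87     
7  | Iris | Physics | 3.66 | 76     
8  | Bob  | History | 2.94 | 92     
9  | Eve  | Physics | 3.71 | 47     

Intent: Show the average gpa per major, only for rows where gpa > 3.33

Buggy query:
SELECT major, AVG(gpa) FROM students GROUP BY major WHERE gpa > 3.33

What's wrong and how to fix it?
Bug: Row-level WHERE must come before GROUP BY in the clause order

Fix: Place WHERE between FROM and GROUP BY

Corrected query:
SELECT major, AVG(gpa) FROM students WHERE gpa > 3.33 GROUP BY major

Result:
major   | AVG(gpa)
--------+---------
History | 3.53    
Physics | 3.685   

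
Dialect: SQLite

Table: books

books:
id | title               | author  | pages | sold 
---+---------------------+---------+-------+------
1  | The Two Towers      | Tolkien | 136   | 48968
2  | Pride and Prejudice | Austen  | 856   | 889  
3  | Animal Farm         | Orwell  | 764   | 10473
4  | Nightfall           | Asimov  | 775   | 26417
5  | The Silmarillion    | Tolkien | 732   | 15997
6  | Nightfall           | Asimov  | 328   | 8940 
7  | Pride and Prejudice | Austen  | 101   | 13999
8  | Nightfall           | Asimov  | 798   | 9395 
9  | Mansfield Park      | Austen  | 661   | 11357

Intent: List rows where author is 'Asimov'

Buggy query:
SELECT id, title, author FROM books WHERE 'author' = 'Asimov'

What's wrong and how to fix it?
Bug: 'author' in single quotes is a string literal, not the column; the comparison is literal-vs-literal and never true

Fix: Remove the quotes around the column name (or use double quotes for an identifier)

Corrected query:
SELECT id, title, author FROM books WHERE author = 'Asimov'

Result:
id | title     | author
---+-----------+-------
4  | Nightfall | Asimov
6  | Nightfall | Asimov
8  | Nightfall | Asimov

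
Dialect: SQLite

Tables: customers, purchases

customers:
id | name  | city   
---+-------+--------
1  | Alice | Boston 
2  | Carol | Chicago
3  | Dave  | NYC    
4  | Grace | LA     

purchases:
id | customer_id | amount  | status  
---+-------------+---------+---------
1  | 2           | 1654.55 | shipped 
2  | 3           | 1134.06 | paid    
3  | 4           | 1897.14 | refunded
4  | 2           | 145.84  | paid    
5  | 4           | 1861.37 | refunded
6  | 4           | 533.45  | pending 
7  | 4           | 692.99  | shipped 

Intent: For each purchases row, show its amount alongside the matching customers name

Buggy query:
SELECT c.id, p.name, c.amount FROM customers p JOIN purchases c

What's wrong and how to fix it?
Bug: Missing join condition: each purchases row is matched to all customers rows instead of just its own

Fix: Specify the join condition linking the foreign key to the parent id

Corrected query:
SELECT c.id, p.name, c.amount FROM customers p JOIN purchases c ON c.customer_id = p.id

Result:
id | name  | amount 
---+-------+--------
1  | Carol | 1654.55
2  | Dave  | 1134.06
3  | Grace | 1897.14
4  | Carol | 145.84 
5  | Grace | 1861.37
6  | Grace | 533.45 
7  | Grace | 692.99 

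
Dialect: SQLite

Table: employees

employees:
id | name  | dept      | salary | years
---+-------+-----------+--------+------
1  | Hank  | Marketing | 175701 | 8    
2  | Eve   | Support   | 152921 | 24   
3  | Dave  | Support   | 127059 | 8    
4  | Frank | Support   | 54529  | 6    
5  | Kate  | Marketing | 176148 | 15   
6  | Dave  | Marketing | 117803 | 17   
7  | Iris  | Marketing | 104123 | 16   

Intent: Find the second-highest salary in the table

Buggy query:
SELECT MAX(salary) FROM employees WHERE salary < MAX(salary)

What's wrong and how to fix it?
Bug: MAX(salary) on the right of the comparison is an aggregate-in-WHERE error

Fix: Put the inner MAX in a scalar subquery

Corrected query:
SELECT MAX(salary) FROM employees WHERE salary < (SELECT MAX(salary) FROM employees)

Result:
MAX(salary)
-----------
175701     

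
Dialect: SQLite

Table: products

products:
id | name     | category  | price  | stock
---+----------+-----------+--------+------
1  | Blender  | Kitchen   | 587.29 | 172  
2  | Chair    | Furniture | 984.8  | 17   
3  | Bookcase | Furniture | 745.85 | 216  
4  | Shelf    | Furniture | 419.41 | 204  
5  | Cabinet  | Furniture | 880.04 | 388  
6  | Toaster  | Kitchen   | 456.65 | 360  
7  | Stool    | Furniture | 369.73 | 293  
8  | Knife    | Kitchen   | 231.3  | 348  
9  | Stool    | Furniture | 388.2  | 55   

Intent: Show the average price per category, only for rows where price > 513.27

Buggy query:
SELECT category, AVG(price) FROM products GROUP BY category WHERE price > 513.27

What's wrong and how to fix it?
Bug: Row-level WHERE must come before GROUP BY in the clause order

Fix: Move the WHERE clause before GROUP BY

Corrected query:
SELECT category, AVG(price) FROM products WHERE price > 513.27 GROUP BY category

Result:
category  | AVG(price)
----------+-----------
Furniture | 870.23    
Kitchen   | 587.29    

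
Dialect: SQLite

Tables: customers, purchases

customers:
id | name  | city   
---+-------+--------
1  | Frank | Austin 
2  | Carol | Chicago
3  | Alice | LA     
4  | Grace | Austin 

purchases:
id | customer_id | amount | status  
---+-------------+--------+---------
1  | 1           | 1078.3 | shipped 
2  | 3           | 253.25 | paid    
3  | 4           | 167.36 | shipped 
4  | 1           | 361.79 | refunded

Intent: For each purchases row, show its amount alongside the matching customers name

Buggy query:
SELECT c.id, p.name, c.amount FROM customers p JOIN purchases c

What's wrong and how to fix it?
Bug: JOIN with no ON clause produces a cartesian product; every purchases row pairs with every customers row

Fix: Specify the join condition linking the foreign key to the parent id

Corrected query:
SELECT c.id, p.name, c.amount FROM customers p JOIN purchases c ON c.customer_id = p.id

Result:
id | name  | amount
---+-------+-------
1  | Frank | 1078.3
2  | Alice | 253.25
3  | Grace | 167.36
4  | Frank | 361.79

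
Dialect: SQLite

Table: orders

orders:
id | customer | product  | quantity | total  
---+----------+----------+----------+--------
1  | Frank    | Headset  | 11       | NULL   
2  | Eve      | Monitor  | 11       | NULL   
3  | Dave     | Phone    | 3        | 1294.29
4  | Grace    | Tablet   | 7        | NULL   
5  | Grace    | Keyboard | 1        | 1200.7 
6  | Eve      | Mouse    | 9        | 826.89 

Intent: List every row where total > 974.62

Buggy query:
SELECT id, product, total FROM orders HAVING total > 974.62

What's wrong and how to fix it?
Bug: HAVING filters the output of aggregation, but this query has no GROUP BY and no aggregate functions, so SQLite rejects it (HAVING clause on a non-aggregate query); the condition here is per row

Fix: Replace HAVING with WHERE since the condition applies to individual rows

Corrected query:
SELECT id, product, total FROM orders WHERE total > 974.62

Result:
id | product  | total  
---+----------+--------
3  | Phone    | 1294.29
5  | Keyboard | 1200.7 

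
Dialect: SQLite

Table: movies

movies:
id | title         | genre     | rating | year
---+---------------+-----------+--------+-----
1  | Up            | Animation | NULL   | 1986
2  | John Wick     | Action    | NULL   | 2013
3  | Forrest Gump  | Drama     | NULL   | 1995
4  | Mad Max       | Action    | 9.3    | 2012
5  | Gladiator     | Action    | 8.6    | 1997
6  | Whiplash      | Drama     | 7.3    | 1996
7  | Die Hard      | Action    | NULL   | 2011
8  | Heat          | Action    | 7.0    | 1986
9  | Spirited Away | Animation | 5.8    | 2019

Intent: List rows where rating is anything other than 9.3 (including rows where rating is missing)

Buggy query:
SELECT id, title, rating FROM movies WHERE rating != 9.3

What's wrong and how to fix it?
Bug: Inequality against NULL is unknown, not true; rows with NULL are dropped

Fix: Add an explicit OR rating IS NULL to include the missing-value rows

Corrected query:
SELECT id, title, rating FROM movies WHERE rating != 9.3 OR rating IS NULL

Result:
id | title         | rating
---+---------------+-------
1  | Up            | NULL  
2  | John Wick     | NULL  
3  | Forrest Gump  | NULL  
5  | Gladiator     | 8.6   
6  | Whiplash      | 7.3   
7  | Die Hard      | NULL  
8  | Heat          | 7     
9  | Spirited Away | 5.8   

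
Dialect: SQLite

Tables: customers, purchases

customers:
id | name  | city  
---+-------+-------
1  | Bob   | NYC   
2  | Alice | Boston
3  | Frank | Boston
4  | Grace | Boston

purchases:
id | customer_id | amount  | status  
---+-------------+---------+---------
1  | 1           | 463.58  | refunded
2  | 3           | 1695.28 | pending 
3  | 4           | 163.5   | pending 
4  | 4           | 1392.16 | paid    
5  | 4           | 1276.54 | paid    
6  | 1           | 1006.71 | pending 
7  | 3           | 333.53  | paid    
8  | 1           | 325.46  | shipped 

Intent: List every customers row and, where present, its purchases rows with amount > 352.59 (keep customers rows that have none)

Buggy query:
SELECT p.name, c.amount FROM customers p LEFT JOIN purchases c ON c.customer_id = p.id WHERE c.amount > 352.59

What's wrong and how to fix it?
Bug: A WHERE condition on the right-hand table after LEFT JOIN drops unmatched parents

Fix: Put 'c.amount > 352.59' in the JOIN's ON clause instead of WHERE

Corrected query:
SELECT p.name, c.amount FROM customers p LEFT JOIN purchases c ON c.customer_id = p.id AND c.amount > 352.59

Result:
name  | amount 
------+--------
Bob   | 463.58 
Bob   | 1006.71
Alice | NULL   
Frank | 1695.28
Grace | 1276.54
Grace | 1392.16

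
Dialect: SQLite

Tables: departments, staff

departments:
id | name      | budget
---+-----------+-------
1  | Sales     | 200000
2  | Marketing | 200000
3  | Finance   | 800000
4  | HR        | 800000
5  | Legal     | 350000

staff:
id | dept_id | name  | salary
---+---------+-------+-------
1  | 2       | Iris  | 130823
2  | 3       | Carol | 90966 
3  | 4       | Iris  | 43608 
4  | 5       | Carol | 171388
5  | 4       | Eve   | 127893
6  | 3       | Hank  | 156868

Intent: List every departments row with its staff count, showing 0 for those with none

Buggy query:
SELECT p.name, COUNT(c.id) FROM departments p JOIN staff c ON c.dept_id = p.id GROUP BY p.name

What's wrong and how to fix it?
Bug: An inner join excludes parents with zero children

Fix: Switch to LEFT JOIN to retain unmatched parent rows

Corrected query:
SELECT p.name, COUNT(c.id) FROM departments p LEFT JOIN staff c ON c.dept_id = p.id GROUP BY p.name

Result:
name      | COUNT(c.id)
----------+------------
Finance   | 2          
HR        | 2          
Legal     | 1          
Marketing | 1          
Sales     | 0          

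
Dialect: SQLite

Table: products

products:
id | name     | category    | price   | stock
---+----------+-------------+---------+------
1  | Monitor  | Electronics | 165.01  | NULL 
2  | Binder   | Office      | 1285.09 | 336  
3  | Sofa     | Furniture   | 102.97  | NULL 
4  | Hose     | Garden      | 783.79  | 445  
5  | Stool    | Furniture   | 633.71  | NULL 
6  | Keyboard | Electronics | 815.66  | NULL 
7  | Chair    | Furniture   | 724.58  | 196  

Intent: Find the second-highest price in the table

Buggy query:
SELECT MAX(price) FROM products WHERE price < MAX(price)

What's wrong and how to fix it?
Bug: The inner MAX is an aggregate inside WHERE, which is not allowed

Fix: Compute the overall MAX in a subquery, then take MAX of rows below it

Corrected query:
SELECT MAX(price) FROM products WHERE price < (SELECT MAX(price) FROM products)

Result:
MAX(price)
----------
815.66    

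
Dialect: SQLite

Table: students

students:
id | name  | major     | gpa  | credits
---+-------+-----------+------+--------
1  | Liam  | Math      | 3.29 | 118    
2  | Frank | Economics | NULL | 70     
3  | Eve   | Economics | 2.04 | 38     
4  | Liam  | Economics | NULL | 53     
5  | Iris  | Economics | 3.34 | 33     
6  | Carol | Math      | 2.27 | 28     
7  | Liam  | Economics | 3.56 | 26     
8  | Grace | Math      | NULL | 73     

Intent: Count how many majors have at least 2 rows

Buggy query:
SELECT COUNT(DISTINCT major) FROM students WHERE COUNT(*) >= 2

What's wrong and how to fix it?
Bug: COUNT(*) cannot appear in WHERE; the per-group count doesn't exist yet

Fix: Group first with HAVING COUNT(*) >= 2, then COUNT the resulting groups

Corrected query:
SELECT COUNT(*) FROM (SELECT major FROM students GROUP BY major HAVING COUNT(*) >= 2)

Result:
COUNT(*)
--------
2       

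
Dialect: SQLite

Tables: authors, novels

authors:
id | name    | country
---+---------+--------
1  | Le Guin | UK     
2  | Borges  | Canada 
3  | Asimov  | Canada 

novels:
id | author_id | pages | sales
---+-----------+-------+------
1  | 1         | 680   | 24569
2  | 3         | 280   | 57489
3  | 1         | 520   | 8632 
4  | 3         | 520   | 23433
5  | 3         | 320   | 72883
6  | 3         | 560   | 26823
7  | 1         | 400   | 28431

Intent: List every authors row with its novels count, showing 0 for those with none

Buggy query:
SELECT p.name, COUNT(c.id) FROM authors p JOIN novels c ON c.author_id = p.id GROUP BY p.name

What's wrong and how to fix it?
Bug: An inner join excludes parents with zero children

Fix: Switch to LEFT JOIN to retain unmatched parent rows

Corrected query:
SELECT p.name, COUNT(c.id) FROM authors p LEFT JOIN novels c ON c.author_id = p.id GROUP BY p.name

Result:
name    | COUNT(c.id)
--------+------------
Asimov  | 4          
Borges  | 0          
Le Guin | 3          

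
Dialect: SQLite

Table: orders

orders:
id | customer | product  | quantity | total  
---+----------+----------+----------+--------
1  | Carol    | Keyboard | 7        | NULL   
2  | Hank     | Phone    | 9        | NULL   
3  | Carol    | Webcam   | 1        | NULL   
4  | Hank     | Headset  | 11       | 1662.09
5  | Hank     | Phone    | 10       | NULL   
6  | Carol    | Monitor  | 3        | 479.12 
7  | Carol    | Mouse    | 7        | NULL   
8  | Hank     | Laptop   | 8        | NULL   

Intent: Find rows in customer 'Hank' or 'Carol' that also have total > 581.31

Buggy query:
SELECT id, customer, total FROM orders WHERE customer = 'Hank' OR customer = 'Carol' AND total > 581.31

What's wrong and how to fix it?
Bug: AND binds tighter than OR, so this parses as customer = 'Hank' OR (customer = 'Carol' AND total > 581.31)

Fix: Add parentheses around the OR so the AND applies to both alternatives

Corrected query:
SELECT id, customer, total FROM orders WHERE (customer = 'Hank' OR customer = 'Carol') AND total > 581.31

Result:
id | customer | total  
---+----------+--------
4  | Hank     | 1662.09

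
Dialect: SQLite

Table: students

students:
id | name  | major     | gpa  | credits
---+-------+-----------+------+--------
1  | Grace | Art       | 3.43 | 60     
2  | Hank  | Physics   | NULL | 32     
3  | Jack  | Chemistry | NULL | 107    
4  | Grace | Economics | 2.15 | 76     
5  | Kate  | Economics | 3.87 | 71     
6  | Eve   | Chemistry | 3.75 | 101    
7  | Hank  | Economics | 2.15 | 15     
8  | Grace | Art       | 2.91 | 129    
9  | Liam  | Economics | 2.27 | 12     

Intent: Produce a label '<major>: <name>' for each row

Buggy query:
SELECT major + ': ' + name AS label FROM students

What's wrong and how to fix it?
Bug: SQLite uses || for string concatenation; + coerces text to numbers (yielding 0)

Fix: Use the || operator for string concatenation

Corrected query:
SELECT major || ': ' || name AS label FROM students

Result:
label           
----------------
Art: Grace      
Physics: Hank   
Chemistry: Jack 
Economics: Grace
Economics: Kate 
Chemistry: Eve  
Economics: Hank 
Art: Grace      
Economics: Liam 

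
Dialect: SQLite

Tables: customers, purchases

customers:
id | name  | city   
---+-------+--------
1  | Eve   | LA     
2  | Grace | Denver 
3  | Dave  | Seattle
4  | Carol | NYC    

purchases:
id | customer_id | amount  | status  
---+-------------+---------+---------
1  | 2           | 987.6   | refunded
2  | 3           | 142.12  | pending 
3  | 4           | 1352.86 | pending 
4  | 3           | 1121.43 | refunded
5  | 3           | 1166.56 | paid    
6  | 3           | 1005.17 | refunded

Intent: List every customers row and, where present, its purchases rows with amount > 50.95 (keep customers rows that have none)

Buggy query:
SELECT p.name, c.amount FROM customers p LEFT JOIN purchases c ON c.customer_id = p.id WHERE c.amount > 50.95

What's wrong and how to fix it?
Bug: A WHERE condition on the right-hand table after LEFT JOIN drops unmatched parents

Fix: Move the right-table condition into the ON clause so unmatched parents are kept

Corrected query:
SELECT p.name, c.amount FROM customers p LEFT JOIN purchases c ON c.customer_id = p.id AND c.amount > 50.95

Result:
name  | amount 
------+--------
Eve   | NULL   
Grace | 987.6  
Dave  | 142.12 
Dave  | 1005.17
Dave  | 1121.43
Dave  | 1166.56
Carol | 1352.86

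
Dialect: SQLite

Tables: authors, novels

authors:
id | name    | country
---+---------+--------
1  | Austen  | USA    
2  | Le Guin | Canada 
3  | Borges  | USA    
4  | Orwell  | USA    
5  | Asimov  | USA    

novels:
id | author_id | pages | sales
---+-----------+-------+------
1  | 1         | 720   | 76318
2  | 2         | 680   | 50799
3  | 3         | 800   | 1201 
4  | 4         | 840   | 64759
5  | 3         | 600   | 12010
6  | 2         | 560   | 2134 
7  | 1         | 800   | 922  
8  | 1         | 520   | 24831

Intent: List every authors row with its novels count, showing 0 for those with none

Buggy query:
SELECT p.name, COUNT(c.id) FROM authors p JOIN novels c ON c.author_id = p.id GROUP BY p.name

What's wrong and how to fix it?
Bug: INNER JOIN drops authors rows that have no matching novels rows

Fix: Use LEFT JOIN so parents without children still appear (COUNT(c.id) gives 0)

Corrected query:
SELECT p.name, COUNT(c.id) FROM authors p LEFT JOIN novels c ON c.author_id = p.id GROUP BY p.name

Result:
name    | COUNT(c.id)
--------+------------
Asimov  | 0          
Austen  | 3          
Borges  | 2          
Le Guin | 2          
Orwell  | 1          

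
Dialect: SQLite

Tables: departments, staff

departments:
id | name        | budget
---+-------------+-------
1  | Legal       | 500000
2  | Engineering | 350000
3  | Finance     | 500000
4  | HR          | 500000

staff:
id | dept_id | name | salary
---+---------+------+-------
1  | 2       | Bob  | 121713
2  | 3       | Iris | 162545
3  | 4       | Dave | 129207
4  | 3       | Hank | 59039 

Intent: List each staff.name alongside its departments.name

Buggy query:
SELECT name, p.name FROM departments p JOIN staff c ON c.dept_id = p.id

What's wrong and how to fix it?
Bug: Both tables have a 'name' column; the unqualified reference is ambiguous

Fix: Prefix ambiguous columns with the table alias

Corrected query:
SELECT c.name, p.name FROM departments p JOIN staff c ON c.dept_id = p.id

Result:
name | name       
-----+------------
Bob  | Engineering
Iris | Finance    
Dave | HR         
Hank | Finance    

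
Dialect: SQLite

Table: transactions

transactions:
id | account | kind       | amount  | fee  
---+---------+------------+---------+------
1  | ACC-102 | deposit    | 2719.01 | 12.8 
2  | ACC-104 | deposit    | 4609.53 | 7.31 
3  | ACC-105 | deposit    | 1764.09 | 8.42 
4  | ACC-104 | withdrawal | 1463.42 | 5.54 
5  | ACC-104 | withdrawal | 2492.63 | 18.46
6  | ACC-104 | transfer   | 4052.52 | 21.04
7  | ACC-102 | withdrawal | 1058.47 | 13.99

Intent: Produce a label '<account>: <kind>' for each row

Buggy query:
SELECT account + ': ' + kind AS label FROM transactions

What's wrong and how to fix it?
Bug: '+' is numeric addition; on text columns SQLite converts them to 0 instead of concatenating

Fix: Use the || operator for string concatenation

Corrected query:
SELECT account || ': ' || kind AS label FROM transactions

Result:
label              
-------------------
ACC-102: deposit   
ACC-104: deposit   
ACC-105: deposit   
ACC-104: withdrawal
ACC-104: withdrawal
ACC-104: transfer  
ACC-102: withdrawal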